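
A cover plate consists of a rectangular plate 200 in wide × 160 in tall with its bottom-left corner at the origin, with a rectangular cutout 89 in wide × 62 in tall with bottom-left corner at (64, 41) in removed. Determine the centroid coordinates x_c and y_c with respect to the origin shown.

x_c = 98.23 in, y_c = 81.67 in

Part | A | x̄ᵢ | ȳᵢ | A·x̄ᵢ | A·ȳᵢ
plate | 32000.00 | 100.00 | 80.00 | 3200000.00 | 2560000.00
hole | -5518.00 | 108.50 | 72.00 | -598703.00 | -397296.00
Σ | 26482.00 |  |  | 2601297.00 | 2162704.00
x_c = 2601297.00 / 26482.00 = 98.23 in
y_c = 2162704.00 / 26482.00 = 81.67 in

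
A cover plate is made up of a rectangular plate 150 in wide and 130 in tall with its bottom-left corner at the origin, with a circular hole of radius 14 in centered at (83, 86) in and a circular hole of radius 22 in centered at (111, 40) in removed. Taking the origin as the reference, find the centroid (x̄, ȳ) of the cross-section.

x̄ = 71.56 in, ȳ = 66.44 in

Part | A | x̄ᵢ | ȳᵢ | A·x̄ᵢ | A·ȳᵢ
plate | 19500.00 | 75.00 | 65.00 | 1462500.00 | 1267500.00
hole 1 | -615.75 | 83.00 | 86.00 | -51107.43 | -52954.69
hole 2 | -1520.53 | 111.00 | 40.00 | -168778.92 | -60821.23
Σ | 17363.72 |  |  | 1242613.65 | 1153724.08
x̄ = 1242613.65 / 17363.72 = 71.56 in
ȳ = 1153724.08 / 17363.72 = 66.44 in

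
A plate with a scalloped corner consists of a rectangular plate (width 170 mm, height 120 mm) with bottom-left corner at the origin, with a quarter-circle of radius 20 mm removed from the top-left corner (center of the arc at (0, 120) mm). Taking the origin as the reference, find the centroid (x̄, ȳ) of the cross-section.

x̄ = 86.20 mm, ȳ = 59.19 mm

plate: A = 170 × 120 = 20400.00, centroid at (85.00, 60.00).
removed quarter-circle: A = −¼π·20² = -314.16, centroid at (8.49, 111.51).
ΣA = 20085.84 mm²
ΣAx̄ = (20400.00)(85.00) + (-314.16)(8.49) = 1731333.33 mm³
ΣAȳ = (20400.00)(60.00) + (-314.16)(111.51) = 1188967.55 mm³
x̄ = 1731333.33 / 20085.84 = 86.20 mm
ȳ = 1188967.55 / 20085.84 = 59.19 mm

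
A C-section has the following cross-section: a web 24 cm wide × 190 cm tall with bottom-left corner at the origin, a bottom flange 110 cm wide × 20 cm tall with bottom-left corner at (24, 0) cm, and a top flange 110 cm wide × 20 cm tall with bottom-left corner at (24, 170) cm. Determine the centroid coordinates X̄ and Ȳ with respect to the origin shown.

Part | A | x̄ᵢ | ȳᵢ | A·x̄ᵢ | A·ȳᵢ
web | 4560.00 | 12.00 | 95.00 | 54720.00 | 433200.00
bottom flange | 2200.00 | 79.00 | 10.00 | 173800.00 | 22000.00
top flange | 2200.00 | 79.00 | 180.00 | 173800.00 | 396000.00
Σ | 8960.00 |  |  | 402320.00 | 851200.00
X̄ = 402320.00 / 8960.00 = 44.90 cm
Ȳ = 851200.00 / 8960.00 = 95.00 cm

X̄ = 44.90 cm, Ȳ = 95.00 cm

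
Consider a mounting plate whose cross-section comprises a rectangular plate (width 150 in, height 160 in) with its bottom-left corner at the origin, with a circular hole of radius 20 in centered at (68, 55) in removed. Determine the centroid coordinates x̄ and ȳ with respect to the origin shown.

x̄ = 75.39 in, ȳ = 81.38 in

plate: A = 150 × 160 = 24000.00, centroid at (75.00, 80.00).
hole: A = −π·20² = -1256.64, centroid at (68.00, 55.00).
ΣA = 22743.36 in²
ΣAx̄ = (24000.00)(75.00) + (-1256.64)(68.00) = 1714548.68 in³
ΣAȳ = (24000.00)(80.00) + (-1256.64)(55.00) = 1850884.96 in³
x̄ = 1714548.68 / 22743.36 = 75.39 in
ȳ = 1850884.96 / 22743.36 = 81.38 in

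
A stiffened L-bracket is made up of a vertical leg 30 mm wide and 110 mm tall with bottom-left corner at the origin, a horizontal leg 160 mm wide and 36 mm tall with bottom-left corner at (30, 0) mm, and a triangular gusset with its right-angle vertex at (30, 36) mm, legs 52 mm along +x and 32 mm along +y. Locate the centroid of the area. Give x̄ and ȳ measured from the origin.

x̄ = 73.04 mm, ȳ = 32.75 mm

vertical leg: A = 30 × 110 = 3300.00, centroid at (15.00, 55.00).
horizontal leg: A = 160 × 36 = 5760.00, centroid at (110.00, 18.00).
gusset: A = ½·52·32 = 832.00, centroid at (47.33, 46.67).
ΣA = 9892.00 mm², ΣAx̄ = 722481.33 mm³, ΣAȳ = 324006.67 mm³.
x̄ = 722481.33/9892.00 = 73.04 mm; ȳ = 324006.67/9892.00 = 32.75 mm.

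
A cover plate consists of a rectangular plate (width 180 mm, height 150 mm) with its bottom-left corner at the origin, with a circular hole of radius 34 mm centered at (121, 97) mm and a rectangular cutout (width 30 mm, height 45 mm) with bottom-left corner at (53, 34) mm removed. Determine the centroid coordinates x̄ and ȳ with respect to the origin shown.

x̄ = 86.24 mm, ȳ = 72.51 mm

plate: A = 180 × 150 = 27000.00, centroid at (90.00, 75.00).
hole 1: A = −π·34² = -3631.68, centroid at (121.00, 97.00).
hole 2: A = −(30 × 45) = -1350.00, centroid at (68.00, 56.50).
ΣA = 22018.32 mm², ΣAx̄ = 1898766.59 mm³, ΣAȳ = 1596451.93 mm³.
x̄ = 1898766.59/22018.32 = 86.24 mm; ȳ = 1596451.93/22018.32 = 72.51 mm.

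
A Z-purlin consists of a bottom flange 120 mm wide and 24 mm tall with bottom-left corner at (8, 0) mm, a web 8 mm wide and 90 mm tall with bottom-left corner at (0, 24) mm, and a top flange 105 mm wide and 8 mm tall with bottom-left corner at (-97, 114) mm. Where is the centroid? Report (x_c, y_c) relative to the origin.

Part | A | x̄ᵢ | ȳᵢ | A·x̄ᵢ | A·ȳᵢ
bottom flange | 2880.00 | 68.00 | 12.00 | 195840.00 | 34560.00
web | 720.00 | 4.00 | 69.00 | 2880.00 | 49680.00
top flange | 840.00 | -44.50 | 118.00 | -37380.00 | 99120.00
Σ | 4440.00 |  |  | 161340.00 | 183360.00
x_c = 161340.00 / 4440.00 = 36.34 mm
y_c = 183360.00 / 4440.00 = 41.30 mm

x_c = 36.34 mm, y_c = 41.30 mm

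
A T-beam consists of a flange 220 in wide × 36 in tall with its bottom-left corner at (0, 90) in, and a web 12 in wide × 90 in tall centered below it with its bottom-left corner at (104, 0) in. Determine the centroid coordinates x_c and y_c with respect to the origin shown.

web: A = 12 × 90 = 1080.00, centroid at (110.00, 45.00).
flange: A = 220 × 36 = 7920.00, centroid at (110.00, 108.00).
ΣA = 9000.00 in², ΣAx_c = 990000.00 in³, ΣAy_c = 903960.00 in³.
x_c = 990000.00/9000.00 = 110.00 in; y_c = 903960.00/9000.00 = 100.44 in.

x_c = 110.00 in, y_c = 100.44 in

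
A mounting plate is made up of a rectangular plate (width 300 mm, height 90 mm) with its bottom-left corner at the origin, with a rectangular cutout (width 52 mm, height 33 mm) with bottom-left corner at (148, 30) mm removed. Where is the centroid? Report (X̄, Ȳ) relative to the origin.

Part | A | x̄ᵢ | ȳᵢ | A·x̄ᵢ | A·ȳᵢ
plate | 27000.00 | 150.00 | 45.00 | 4050000.00 | 1215000.00
hole | -1716.00 | 174.00 | 46.50 | -298584.00 | -79794.00
Σ | 25284.00 |  |  | 3751416.00 | 1135206.00
X̄ = 3751416.00 / 25284.00 = 148.37 mm
Ȳ = 1135206.00 / 25284.00 = 44.90 mm

X̄ = 148.37 mm, Ȳ = 44.90 mm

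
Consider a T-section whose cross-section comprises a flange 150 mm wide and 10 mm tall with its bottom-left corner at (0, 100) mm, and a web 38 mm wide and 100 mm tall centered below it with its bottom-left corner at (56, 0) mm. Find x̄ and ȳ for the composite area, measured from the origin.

Part | A | x̄ᵢ | ȳᵢ | A·x̄ᵢ | A·ȳᵢ
web | 3800.00 | 75.00 | 50.00 | 285000.00 | 190000.00
flange | 1500.00 | 75.00 | 105.00 | 112500.00 | 157500.00
Σ | 5300.00 |  |  | 397500.00 | 347500.00
x̄ = 397500.00 / 5300.00 = 75.00 mm
ȳ = 347500.00 / 5300.00 = 65.57 mm

x̄ = 75.00 mm, ȳ = 65.57 mm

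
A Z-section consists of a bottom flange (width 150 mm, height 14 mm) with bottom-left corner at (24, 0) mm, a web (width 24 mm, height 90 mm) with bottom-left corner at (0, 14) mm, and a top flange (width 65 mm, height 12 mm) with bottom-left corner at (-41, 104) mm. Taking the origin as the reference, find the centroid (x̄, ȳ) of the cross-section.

bottom flange: A = 150 × 14 = 2100.00, centroid at (99.00, 7.00).
web: A = 24 × 90 = 2160.00, centroid at (12.00, 59.00).
top flange: A = 65 × 12 = 780.00, centroid at (-8.50, 110.00).
ΣA = 5040.00 mm², ΣAx̄ = 227190.00 mm³, ΣAȳ = 227940.00 mm³.
x̄ = 227190.00/5040.00 = 45.08 mm; ȳ = 227940.00/5040.00 = 45.23 mm.

x̄ = 45.08 mm, ȳ = 45.23 mm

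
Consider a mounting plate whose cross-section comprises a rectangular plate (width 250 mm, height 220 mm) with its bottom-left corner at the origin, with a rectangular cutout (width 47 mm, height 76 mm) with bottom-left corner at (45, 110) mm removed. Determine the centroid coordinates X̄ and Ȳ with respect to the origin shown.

X̄ = 128.92 mm, Ȳ = 107.36 mm

plate: A = 250 × 220 = 55000.00, centroid at (125.00, 110.00).
hole: A = −(47 × 76) = -3572.00, centroid at (68.50, 148.00).
ΣA = 51428.00 mm²
ΣAX̄ = (55000.00)(125.00) + (-3572.00)(68.50) = 6630318.00 mm³
ΣAȲ = (55000.00)(110.00) + (-3572.00)(148.00) = 5521344.00 mm³
X̄ = 6630318.00 / 51428.00 = 128.92 mm
Ȳ = 5521344.00 / 51428.00 = 107.36 mm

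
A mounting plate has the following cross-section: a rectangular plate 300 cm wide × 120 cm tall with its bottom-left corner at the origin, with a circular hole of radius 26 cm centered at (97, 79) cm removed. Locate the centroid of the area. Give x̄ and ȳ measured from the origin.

x̄ = 153.32 cm, ȳ = 58.81 cm

plate: A = 300 × 120 = 36000.00, centroid at (150.00, 60.00).
hole: A = −π·26² = -2123.72, centroid at (97.00, 79.00).
ΣA = 33876.28 cm², ΣAx̄ = 5193999.49 cm³, ΣAȳ = 1992226.39 cm³.
x̄ = 5193999.49/33876.28 = 153.32 cm; ȳ = 1992226.39/33876.28 = 58.81 cm.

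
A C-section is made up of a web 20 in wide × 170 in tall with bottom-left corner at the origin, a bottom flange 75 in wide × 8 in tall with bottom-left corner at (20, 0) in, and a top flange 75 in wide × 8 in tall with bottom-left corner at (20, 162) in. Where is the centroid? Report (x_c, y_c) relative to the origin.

web: A = 20 × 170 = 3400.00, centroid at (10.00, 85.00).
bottom flange: A = 75 × 8 = 600.00, centroid at (57.50, 4.00).
top flange: A = 75 × 8 = 600.00, centroid at (57.50, 166.00).
ΣA = 4600.00 in², ΣAx_c = 103000.00 in³, ΣAy_c = 391000.00 in³.
x_c = 103000.00/4600.00 = 22.39 in; y_c = 391000.00/4600.00 = 85.00 in.

x_c = 22.39 in, y_c = 85.00 in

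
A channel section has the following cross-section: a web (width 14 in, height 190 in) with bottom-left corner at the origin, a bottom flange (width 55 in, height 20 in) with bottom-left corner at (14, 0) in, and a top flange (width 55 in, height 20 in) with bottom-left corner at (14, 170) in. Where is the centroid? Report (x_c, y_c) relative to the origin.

x_c = 22.62 in, y_c = 95.00 in

web: A = 14 × 190 = 2660.00, centroid at (7.00, 95.00).
bottom flange: A = 55 × 20 = 1100.00, centroid at (41.50, 10.00).
top flange: A = 55 × 20 = 1100.00, centroid at (41.50, 180.00).
ΣA = 4860.00 in²
ΣAx_c = (2660.00)(7.00) + (1100.00)(41.50) + (1100.00)(41.50) = 109920.00 in³
ΣAy_c = (2660.00)(95.00) + (1100.00)(10.00) + (1100.00)(180.00) = 461700.00 in³
x_c = 109920.00 / 4860.00 = 22.62 in
y_c = 461700.00 / 4860.00 = 95.00 in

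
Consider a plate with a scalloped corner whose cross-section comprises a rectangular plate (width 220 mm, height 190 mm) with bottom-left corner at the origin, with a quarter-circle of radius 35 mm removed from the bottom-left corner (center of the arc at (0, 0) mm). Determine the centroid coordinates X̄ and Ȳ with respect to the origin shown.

X̄ = 112.24 mm, Ȳ = 96.89 mm

plate: A = 220 × 190 = 41800.00, centroid at (110.00, 95.00).
removed quarter-circle: A = −¼π·35² = -962.11, centroid at (14.85, 14.85).
ΣA = 40837.89 mm², ΣAX̄ = 4583708.33 mm³, ΣAȲ = 3956708.33 mm³.
X̄ = 4583708.33/40837.89 = 112.24 mm; Ȳ = 3956708.33/40837.89 = 96.89 mm.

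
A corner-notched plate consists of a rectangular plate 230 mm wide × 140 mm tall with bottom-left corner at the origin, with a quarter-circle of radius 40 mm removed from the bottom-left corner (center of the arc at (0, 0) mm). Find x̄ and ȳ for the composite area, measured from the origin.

plate: A = 230 × 140 = 32200.00, centroid at (115.00, 70.00).
removed quarter-circle: A = −¼π·40² = -1256.64, centroid at (16.98, 16.98).
ΣA = 30943.36 mm², ΣAx̄ = 3681666.67 mm³, ΣAȳ = 2232666.67 mm³.
x̄ = 3681666.67/30943.36 = 118.98 mm; ȳ = 2232666.67/30943.36 = 72.15 mm.

x̄ = 118.98 mm, ȳ = 72.15 mm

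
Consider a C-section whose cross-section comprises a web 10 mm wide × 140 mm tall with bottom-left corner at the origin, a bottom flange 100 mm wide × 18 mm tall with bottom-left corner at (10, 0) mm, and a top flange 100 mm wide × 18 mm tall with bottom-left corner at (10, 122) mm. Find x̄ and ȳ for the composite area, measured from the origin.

x̄ = 44.60 mm, ȳ = 70.00 mm

web: A = 10 × 140 = 1400.00, centroid at (5.00, 70.00).
bottom flange: A = 100 × 18 = 1800.00, centroid at (60.00, 9.00).
top flange: A = 100 × 18 = 1800.00, centroid at (60.00, 131.00).
ΣA = 5000.00 mm², ΣAx̄ = 223000.00 mm³, ΣAȳ = 350000.00 mm³.
x̄ = 223000.00/5000.00 = 44.60 mm; ȳ = 350000.00/5000.00 = 70.00 mm.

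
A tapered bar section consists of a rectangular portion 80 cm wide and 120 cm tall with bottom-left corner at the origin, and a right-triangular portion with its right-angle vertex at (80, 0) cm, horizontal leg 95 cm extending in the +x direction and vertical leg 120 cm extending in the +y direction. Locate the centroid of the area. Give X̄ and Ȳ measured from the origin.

rectangular portion: A = 80 × 120 = 9600.00, centroid at (40.00, 60.00).
triangular portion: A = ½·95·120 = 5700.00, centroid at (111.67, 40.00).
ΣA = 15300.00 cm²
ΣAX̄ = (9600.00)(40.00) + (5700.00)(111.67) = 1020500.00 cm³
ΣAȲ = (9600.00)(60.00) + (5700.00)(40.00) = 804000.00 cm³
X̄ = 1020500.00 / 15300.00 = 66.70 cm
Ȳ = 804000.00 / 15300.00 = 52.55 cm

X̄ = 66.70 cm, Ȳ = 52.55 cm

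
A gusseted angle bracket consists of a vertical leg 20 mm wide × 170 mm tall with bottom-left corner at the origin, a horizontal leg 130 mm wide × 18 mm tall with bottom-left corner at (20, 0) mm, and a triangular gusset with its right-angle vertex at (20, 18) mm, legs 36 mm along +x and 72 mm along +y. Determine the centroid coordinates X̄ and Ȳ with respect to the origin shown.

Part | A | x̄ᵢ | ȳᵢ | A·x̄ᵢ | A·ȳᵢ
vertical leg | 3400.00 | 10.00 | 85.00 | 34000.00 | 289000.00
horizontal leg | 2340.00 | 85.00 | 9.00 | 198900.00 | 21060.00
gusset | 1296.00 | 32.00 | 42.00 | 41472.00 | 54432.00
Σ | 7036.00 |  |  | 274372.00 | 364492.00
X̄ = 274372.00 / 7036.00 = 39.00 mm
Ȳ = 364492.00 / 7036.00 = 51.80 mm

X̄ = 39.00 mm, Ȳ = 51.80 mm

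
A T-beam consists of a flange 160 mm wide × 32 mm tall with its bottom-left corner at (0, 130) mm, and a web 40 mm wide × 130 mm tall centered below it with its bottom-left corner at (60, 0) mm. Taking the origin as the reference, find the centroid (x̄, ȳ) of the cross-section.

web: A = 40 × 130 = 5200.00, centroid at (80.00, 65.00).
flange: A = 160 × 32 = 5120.00, centroid at (80.00, 146.00).
ΣA = 10320.00 mm², ΣAx̄ = 825600.00 mm³, ΣAȳ = 1085520.00 mm³.
x̄ = 825600.00/10320.00 = 80.00 mm; ȳ = 1085520.00/10320.00 = 105.19 mm.

x̄ = 80.00 mm, ȳ = 105.19 mm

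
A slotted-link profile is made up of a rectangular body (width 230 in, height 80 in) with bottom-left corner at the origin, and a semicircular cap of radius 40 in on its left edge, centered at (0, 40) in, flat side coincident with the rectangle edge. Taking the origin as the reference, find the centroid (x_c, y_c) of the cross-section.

Part | A | x̄ᵢ | ȳᵢ | A·x̄ᵢ | A·ȳᵢ
rectangular body | 18400.00 | 115.00 | 40.00 | 2116000.00 | 736000.00
semicircular end | 2513.27 | -16.98 | 40.00 | -42666.67 | 100530.96
Σ | 20913.27 |  |  | 2073333.33 | 836530.96
x_c = 2073333.33 / 20913.27 = 99.14 in
y_c = 836530.96 / 20913.27 = 40.00 in

x_c = 99.14 in, y_c = 40.00 in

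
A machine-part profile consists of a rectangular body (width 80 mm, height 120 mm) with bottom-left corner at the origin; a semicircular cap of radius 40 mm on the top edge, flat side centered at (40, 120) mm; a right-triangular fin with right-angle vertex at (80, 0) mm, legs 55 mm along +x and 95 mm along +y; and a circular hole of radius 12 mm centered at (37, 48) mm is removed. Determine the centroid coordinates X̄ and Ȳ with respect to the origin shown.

Part | A | x̄ᵢ | ȳᵢ | A·x̄ᵢ | A·ȳᵢ
rectangular body | 9600.00 | 40.00 | 60.00 | 384000.00 | 576000.00
semicircular top | 2513.27 | 40.00 | 136.98 | 100530.96 | 344259.56
triangular fin | 2612.50 | 98.33 | 31.67 | 256895.83 | 82729.17
hole | -452.39 | 37.00 | 48.00 | -16738.41 | -21714.69
Σ | 14273.38 |  |  | 724688.39 | 981274.04
X̄ = 724688.39 / 14273.38 = 50.77 mm
Ȳ = 981274.04 / 14273.38 = 68.75 mm

X̄ = 50.77 mm, Ȳ = 68.75 mm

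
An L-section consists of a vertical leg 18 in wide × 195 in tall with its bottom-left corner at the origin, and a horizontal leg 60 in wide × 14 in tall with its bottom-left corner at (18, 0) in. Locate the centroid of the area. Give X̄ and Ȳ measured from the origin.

X̄ = 16.53 in, Ȳ = 80.02 in

vertical leg: A = 18 × 195 = 3510.00, centroid at (9.00, 97.50).
horizontal leg: A = 60 × 14 = 840.00, centroid at (48.00, 7.00).
ΣA = 4350.00 in², ΣAX̄ = 71910.00 in³, ΣAȲ = 348105.00 in³.
X̄ = 71910.00/4350.00 = 16.53 in; Ȳ = 348105.00/4350.00 = 80.02 in.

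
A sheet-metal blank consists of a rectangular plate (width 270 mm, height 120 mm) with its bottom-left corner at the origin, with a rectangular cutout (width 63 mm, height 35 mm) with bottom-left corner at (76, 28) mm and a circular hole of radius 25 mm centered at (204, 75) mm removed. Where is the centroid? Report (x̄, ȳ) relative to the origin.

x̄ = 132.35 mm, ȳ = 60.09 mm

plate: A = 270 × 120 = 32400.00, centroid at (135.00, 60.00).
hole 1: A = −(63 × 35) = -2205.00, centroid at (107.50, 45.50).
hole 2: A = −π·25² = -1963.50, centroid at (204.00, 75.00).
ΣA = 28231.50 mm², ΣAx̄ = 3736409.44 mm³, ΣAȳ = 1696410.34 mm³.
x̄ = 3736409.44/28231.50 = 132.35 mm; ȳ = 1696410.34/28231.50 = 60.09 mm.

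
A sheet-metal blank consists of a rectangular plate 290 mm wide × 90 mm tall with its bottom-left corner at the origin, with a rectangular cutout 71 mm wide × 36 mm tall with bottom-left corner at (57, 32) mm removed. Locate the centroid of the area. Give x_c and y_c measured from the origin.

plate: A = 290 × 90 = 26100.00, centroid at (145.00, 45.00).
hole: A = −(71 × 36) = -2556.00, centroid at (92.50, 50.00).
ΣA = 23544.00 mm², ΣAx_c = 3548070.00 mm³, ΣAy_c = 1046700.00 mm³.
x_c = 3548070.00/23544.00 = 150.70 mm; y_c = 1046700.00/23544.00 = 44.46 mm.

x_c = 150.70 mm, y_c = 44.46 mm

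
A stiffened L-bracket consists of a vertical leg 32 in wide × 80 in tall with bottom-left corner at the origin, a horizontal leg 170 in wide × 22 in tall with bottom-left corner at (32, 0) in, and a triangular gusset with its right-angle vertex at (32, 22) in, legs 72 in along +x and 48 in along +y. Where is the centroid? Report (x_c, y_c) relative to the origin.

x_c = 71.66 in, y_c = 26.06 in

Part | A | x̄ᵢ | ȳᵢ | A·x̄ᵢ | A·ȳᵢ
vertical leg | 2560.00 | 16.00 | 40.00 | 40960.00 | 102400.00
horizontal leg | 3740.00 | 117.00 | 11.00 | 437580.00 | 41140.00
gusset | 1728.00 | 56.00 | 38.00 | 96768.00 | 65664.00
Σ | 8028.00 |  |  | 575308.00 | 209204.00
x_c = 575308.00 / 8028.00 = 71.66 in
y_c = 209204.00 / 8028.00 = 26.06 in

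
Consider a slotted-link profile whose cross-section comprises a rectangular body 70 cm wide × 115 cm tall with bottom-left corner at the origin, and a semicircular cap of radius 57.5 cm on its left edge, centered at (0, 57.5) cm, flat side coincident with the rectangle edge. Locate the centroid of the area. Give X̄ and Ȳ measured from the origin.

Part | A | x̄ᵢ | ȳᵢ | A·x̄ᵢ | A·ȳᵢ
rectangular body | 8050.00 | 35.00 | 57.50 | 281750.00 | 462875.00
semicircular end | 5193.45 | -24.40 | 57.50 | -126739.58 | 298623.11
Σ | 13243.45 |  |  | 155010.42 | 761498.11
X̄ = 155010.42 / 13243.45 = 11.70 cm
Ȳ = 761498.11 / 13243.45 = 57.50 cm

X̄ = 11.70 cm, Ȳ = 57.50 cm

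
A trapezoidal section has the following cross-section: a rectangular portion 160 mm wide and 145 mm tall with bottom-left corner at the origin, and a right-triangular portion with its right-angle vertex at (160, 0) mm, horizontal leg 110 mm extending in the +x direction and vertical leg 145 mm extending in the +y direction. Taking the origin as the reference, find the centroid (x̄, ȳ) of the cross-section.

Part | A | x̄ᵢ | ȳᵢ | A·x̄ᵢ | A·ȳᵢ
rectangular portion | 23200.00 | 80.00 | 72.50 | 1856000.00 | 1682000.00
triangular portion | 7975.00 | 196.67 | 48.33 | 1568416.67 | 385458.33
Σ | 31175.00 |  |  | 3424416.67 | 2067458.33
x̄ = 3424416.67 / 31175.00 = 109.84 mm
ȳ = 2067458.33 / 31175.00 = 66.32 mm

x̄ = 109.84 mm, ȳ = 66.32 mm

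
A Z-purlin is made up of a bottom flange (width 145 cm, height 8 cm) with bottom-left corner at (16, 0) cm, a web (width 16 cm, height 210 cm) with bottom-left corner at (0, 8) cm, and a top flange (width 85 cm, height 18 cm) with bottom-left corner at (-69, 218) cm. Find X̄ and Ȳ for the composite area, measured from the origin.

bottom flange: A = 145 × 8 = 1160.00, centroid at (88.50, 4.00).
web: A = 16 × 210 = 3360.00, centroid at (8.00, 113.00).
top flange: A = 85 × 18 = 1530.00, centroid at (-26.50, 227.00).
ΣA = 6050.00 cm²
ΣAX̄ = (1160.00)(88.50) + (3360.00)(8.00) + (1530.00)(-26.50) = 88995.00 cm³
ΣAȲ = (1160.00)(4.00) + (3360.00)(113.00) + (1530.00)(227.00) = 731630.00 cm³
X̄ = 88995.00 / 6050.00 = 14.71 cm
Ȳ = 731630.00 / 6050.00 = 120.93 cm

X̄ = 14.71 cm, Ȳ = 120.93 cm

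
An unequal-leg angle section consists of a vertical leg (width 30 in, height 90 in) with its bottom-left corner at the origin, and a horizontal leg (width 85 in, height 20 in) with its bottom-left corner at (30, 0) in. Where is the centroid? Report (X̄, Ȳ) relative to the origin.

X̄ = 37.22 in, Ȳ = 31.48 in

Part | A | x̄ᵢ | ȳᵢ | A·x̄ᵢ | A·ȳᵢ
vertical leg | 2700.00 | 15.00 | 45.00 | 40500.00 | 121500.00
horizontal leg | 1700.00 | 72.50 | 10.00 | 123250.00 | 17000.00
Σ | 4400.00 |  |  | 163750.00 | 138500.00
X̄ = 163750.00 / 4400.00 = 37.22 in
Ȳ = 138500.00 / 4400.00 = 31.48 in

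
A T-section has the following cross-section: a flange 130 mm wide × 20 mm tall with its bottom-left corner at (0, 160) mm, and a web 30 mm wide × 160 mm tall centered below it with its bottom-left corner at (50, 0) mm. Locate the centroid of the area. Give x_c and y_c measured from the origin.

x_c = 65.00 mm, y_c = 111.62 mm

web: A = 30 × 160 = 4800.00, centroid at (65.00, 80.00).
flange: A = 130 × 20 = 2600.00, centroid at (65.00, 170.00).
ΣA = 7400.00 mm²
ΣAx_c = (4800.00)(65.00) + (2600.00)(65.00) = 481000.00 mm³
ΣAy_c = (4800.00)(80.00) + (2600.00)(170.00) = 826000.00 mm³
x_c = 481000.00 / 7400.00 = 65.00 mm
y_c = 826000.00 / 7400.00 = 111.62 mm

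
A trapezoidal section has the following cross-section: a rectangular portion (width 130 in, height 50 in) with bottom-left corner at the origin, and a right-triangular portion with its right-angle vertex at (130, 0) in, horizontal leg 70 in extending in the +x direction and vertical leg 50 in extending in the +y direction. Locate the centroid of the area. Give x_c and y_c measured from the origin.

Part | A | x̄ᵢ | ȳᵢ | A·x̄ᵢ | A·ȳᵢ
rectangular portion | 6500.00 | 65.00 | 25.00 | 422500.00 | 162500.00
triangular portion | 1750.00 | 153.33 | 16.67 | 268333.33 | 29166.67
Σ | 8250.00 |  |  | 690833.33 | 191666.67
x_c = 690833.33 / 8250.00 = 83.74 in
y_c = 191666.67 / 8250.00 = 23.23 in

x_c = 83.74 in, y_c = 23.23 in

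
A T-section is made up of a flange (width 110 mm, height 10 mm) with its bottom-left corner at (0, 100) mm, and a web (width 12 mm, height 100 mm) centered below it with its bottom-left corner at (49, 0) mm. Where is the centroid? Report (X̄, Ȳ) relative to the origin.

web: A = 12 × 100 = 1200.00, centroid at (55.00, 50.00).
flange: A = 110 × 10 = 1100.00, centroid at (55.00, 105.00).
ΣA = 2300.00 mm², ΣAX̄ = 126500.00 mm³, ΣAȲ = 175500.00 mm³.
X̄ = 126500.00/2300.00 = 55.00 mm; Ȳ = 175500.00/2300.00 = 76.30 mm.

X̄ = 55.00 mm, Ȳ = 76.30 mm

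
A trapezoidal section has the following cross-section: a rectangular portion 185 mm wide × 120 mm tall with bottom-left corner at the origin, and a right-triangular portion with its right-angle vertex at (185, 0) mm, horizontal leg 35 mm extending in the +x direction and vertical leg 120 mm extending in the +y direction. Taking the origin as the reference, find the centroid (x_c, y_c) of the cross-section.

Part | A | x̄ᵢ | ȳᵢ | A·x̄ᵢ | A·ȳᵢ
rectangular portion | 22200.00 | 92.50 | 60.00 | 2053500.00 | 1332000.00
triangular portion | 2100.00 | 196.67 | 40.00 | 413000.00 | 84000.00
Σ | 24300.00 |  |  | 2466500.00 | 1416000.00
x_c = 2466500.00 / 24300.00 = 101.50 mm
y_c = 1416000.00 / 24300.00 = 58.27 mm

x_c = 101.50 mm, y_c = 58.27 mm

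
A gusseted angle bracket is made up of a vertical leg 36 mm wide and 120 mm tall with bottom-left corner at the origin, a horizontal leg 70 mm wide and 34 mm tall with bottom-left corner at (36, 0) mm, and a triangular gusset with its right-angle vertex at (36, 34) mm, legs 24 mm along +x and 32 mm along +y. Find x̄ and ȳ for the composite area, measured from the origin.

x̄ = 37.22 mm, ȳ = 44.72 mm

vertical leg: A = 36 × 120 = 4320.00, centroid at (18.00, 60.00).
horizontal leg: A = 70 × 34 = 2380.00, centroid at (71.00, 17.00).
gusset: A = ½·24·32 = 384.00, centroid at (44.00, 44.67).
ΣA = 7084.00 mm², ΣAx̄ = 263636.00 mm³, ΣAȳ = 316812.00 mm³.
x̄ = 263636.00/7084.00 = 37.22 mm; ȳ = 316812.00/7084.00 = 44.72 mm.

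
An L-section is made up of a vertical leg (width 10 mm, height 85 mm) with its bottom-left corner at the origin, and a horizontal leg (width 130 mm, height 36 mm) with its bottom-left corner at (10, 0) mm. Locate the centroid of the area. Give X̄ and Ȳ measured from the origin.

X̄ = 64.24 mm, Ȳ = 21.77 mm

vertical leg: A = 10 × 85 = 850.00, centroid at (5.00, 42.50).
horizontal leg: A = 130 × 36 = 4680.00, centroid at (75.00, 18.00).
ΣA = 5530.00 mm²
ΣAX̄ = (850.00)(5.00) + (4680.00)(75.00) = 355250.00 mm³
ΣAȲ = (850.00)(42.50) + (4680.00)(18.00) = 120365.00 mm³
X̄ = 355250.00 / 5530.00 = 64.24 mm
Ȳ = 120365.00 / 5530.00 = 21.77 mm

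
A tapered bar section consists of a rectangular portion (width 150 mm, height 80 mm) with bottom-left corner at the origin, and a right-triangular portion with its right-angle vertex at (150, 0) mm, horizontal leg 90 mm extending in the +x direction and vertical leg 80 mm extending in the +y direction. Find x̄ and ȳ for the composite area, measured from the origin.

x̄ = 99.23 mm, ȳ = 36.92 mm

Part | A | x̄ᵢ | ȳᵢ | A·x̄ᵢ | A·ȳᵢ
rectangular portion | 12000.00 | 75.00 | 40.00 | 900000.00 | 480000.00
triangular portion | 3600.00 | 180.00 | 26.67 | 648000.00 | 96000.00
Σ | 15600.00 |  |  | 1548000.00 | 576000.00
x̄ = 1548000.00 / 15600.00 = 99.23 mm
ȳ = 576000.00 / 15600.00 = 36.92 mm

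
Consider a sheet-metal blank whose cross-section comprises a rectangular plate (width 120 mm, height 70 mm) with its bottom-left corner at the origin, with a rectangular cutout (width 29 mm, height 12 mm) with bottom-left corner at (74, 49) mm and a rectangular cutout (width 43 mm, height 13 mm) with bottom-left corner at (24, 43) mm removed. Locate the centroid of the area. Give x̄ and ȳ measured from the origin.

plate: A = 120 × 70 = 8400.00, centroid at (60.00, 35.00).
hole 1: A = −(29 × 12) = -348.00, centroid at (88.50, 55.00).
hole 2: A = −(43 × 13) = -559.00, centroid at (45.50, 49.50).
ΣA = 7493.00 mm²
ΣAx̄ = (8400.00)(60.00) + (-348.00)(88.50) + (-559.00)(45.50) = 447767.50 mm³
ΣAȳ = (8400.00)(35.00) + (-348.00)(55.00) + (-559.00)(49.50) = 247189.50 mm³
x̄ = 447767.50 / 7493.00 = 59.76 mm
ȳ = 247189.50 / 7493.00 = 32.99 mm

x̄ = 59.76 mm, ȳ = 32.99 mm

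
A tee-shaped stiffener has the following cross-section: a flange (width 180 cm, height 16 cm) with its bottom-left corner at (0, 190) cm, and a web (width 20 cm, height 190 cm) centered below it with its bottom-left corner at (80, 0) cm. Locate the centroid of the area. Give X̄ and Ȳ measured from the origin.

X̄ = 90.00 cm, Ȳ = 139.41 cm

web: A = 20 × 190 = 3800.00, centroid at (90.00, 95.00).
flange: A = 180 × 16 = 2880.00, centroid at (90.00, 198.00).
ΣA = 6680.00 cm²
ΣAX̄ = (3800.00)(90.00) + (2880.00)(90.00) = 601200.00 cm³
ΣAȲ = (3800.00)(95.00) + (2880.00)(198.00) = 931240.00 cm³
X̄ = 601200.00 / 6680.00 = 90.00 cm
Ȳ = 931240.00 / 6680.00 = 139.41 cm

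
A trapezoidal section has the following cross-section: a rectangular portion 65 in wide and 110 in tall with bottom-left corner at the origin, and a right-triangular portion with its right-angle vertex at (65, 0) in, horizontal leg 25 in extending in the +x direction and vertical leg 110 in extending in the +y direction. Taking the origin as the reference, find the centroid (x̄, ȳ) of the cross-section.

Part | A | x̄ᵢ | ȳᵢ | A·x̄ᵢ | A·ȳᵢ
rectangular portion | 7150.00 | 32.50 | 55.00 | 232375.00 | 393250.00
triangular portion | 1375.00 | 73.33 | 36.67 | 100833.33 | 50416.67
Σ | 8525.00 |  |  | 333208.33 | 443666.67
x̄ = 333208.33 / 8525.00 = 39.09 in
ȳ = 443666.67 / 8525.00 = 52.04 in

x̄ = 39.09 in, ȳ = 52.04 in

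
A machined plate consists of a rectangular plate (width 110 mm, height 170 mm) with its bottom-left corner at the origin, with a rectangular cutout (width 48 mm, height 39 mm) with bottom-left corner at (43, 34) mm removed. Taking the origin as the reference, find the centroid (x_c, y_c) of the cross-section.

plate: A = 110 × 170 = 18700.00, centroid at (55.00, 85.00).
hole: A = −(48 × 39) = -1872.00, centroid at (67.00, 53.50).
ΣA = 16828.00 mm²
ΣAx_c = (18700.00)(55.00) + (-1872.00)(67.00) = 903076.00 mm³
ΣAy_c = (18700.00)(85.00) + (-1872.00)(53.50) = 1489348.00 mm³
x_c = 903076.00 / 16828.00 = 53.67 mm
y_c = 1489348.00 / 16828.00 = 88.50 mm

x_c = 53.67 mm, y_c = 88.50 mm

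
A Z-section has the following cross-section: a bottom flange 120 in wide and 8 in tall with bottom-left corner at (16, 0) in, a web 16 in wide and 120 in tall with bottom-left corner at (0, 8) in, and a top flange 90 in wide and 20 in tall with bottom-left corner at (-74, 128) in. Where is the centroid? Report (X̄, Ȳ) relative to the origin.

X̄ = 7.72 in, Ȳ = 81.79 in

bottom flange: A = 120 × 8 = 960.00, centroid at (76.00, 4.00).
web: A = 16 × 120 = 1920.00, centroid at (8.00, 68.00).
top flange: A = 90 × 20 = 1800.00, centroid at (-29.00, 138.00).
ΣA = 4680.00 in²
ΣAX̄ = (960.00)(76.00) + (1920.00)(8.00) + (1800.00)(-29.00) = 36120.00 in³
ΣAȲ = (960.00)(4.00) + (1920.00)(68.00) + (1800.00)(138.00) = 382800.00 in³
X̄ = 36120.00 / 4680.00 = 7.72 in
Ȳ = 382800.00 / 4680.00 = 81.79 in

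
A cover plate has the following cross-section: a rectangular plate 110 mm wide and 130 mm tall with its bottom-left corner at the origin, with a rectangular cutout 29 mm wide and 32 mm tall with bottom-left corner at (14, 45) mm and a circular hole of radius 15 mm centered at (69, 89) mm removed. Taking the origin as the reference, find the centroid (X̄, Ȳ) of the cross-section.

X̄ = 56.16 mm, Ȳ = 63.95 mm

Part | A | x̄ᵢ | ȳᵢ | A·x̄ᵢ | A·ȳᵢ
plate | 14300.00 | 55.00 | 65.00 | 786500.00 | 929500.00
hole 1 | -928.00 | 28.50 | 61.00 | -26448.00 | -56608.00
hole 2 | -706.86 | 69.00 | 89.00 | -48773.23 | -62910.39
Σ | 12665.14 |  |  | 711278.77 | 809981.61
X̄ = 711278.77 / 12665.14 = 56.16 mm
Ȳ = 809981.61 / 12665.14 = 63.95 mm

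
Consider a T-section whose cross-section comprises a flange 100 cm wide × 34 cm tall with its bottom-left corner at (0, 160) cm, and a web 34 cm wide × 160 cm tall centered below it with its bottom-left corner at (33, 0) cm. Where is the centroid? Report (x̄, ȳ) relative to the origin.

x̄ = 50.00 cm, ȳ = 117.31 cm

web: A = 34 × 160 = 5440.00, centroid at (50.00, 80.00).
flange: A = 100 × 34 = 3400.00, centroid at (50.00, 177.00).
ΣA = 8840.00 cm²
ΣAx̄ = (5440.00)(50.00) + (3400.00)(50.00) = 442000.00 cm³
ΣAȳ = (5440.00)(80.00) + (3400.00)(177.00) = 1037000.00 cm³
x̄ = 442000.00 / 8840.00 = 50.00 cm
ȳ = 1037000.00 / 8840.00 = 117.31 cm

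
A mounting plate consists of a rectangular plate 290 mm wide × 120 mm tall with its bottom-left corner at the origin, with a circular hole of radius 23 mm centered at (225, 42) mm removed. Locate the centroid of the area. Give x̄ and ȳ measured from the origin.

plate: A = 290 × 120 = 34800.00, centroid at (145.00, 60.00).
hole: A = −π·23² = -1661.90, centroid at (225.00, 42.00).
ΣA = 33138.10 mm²
ΣAx̄ = (34800.00)(145.00) + (-1661.90)(225.00) = 4672071.93 mm³
ΣAȳ = (34800.00)(60.00) + (-1661.90)(42.00) = 2018200.09 mm³
x̄ = 4672071.93 / 33138.10 = 140.99 mm
ȳ = 2018200.09 / 33138.10 = 60.90 mm

x̄ = 140.99 mm, ȳ = 60.90 mm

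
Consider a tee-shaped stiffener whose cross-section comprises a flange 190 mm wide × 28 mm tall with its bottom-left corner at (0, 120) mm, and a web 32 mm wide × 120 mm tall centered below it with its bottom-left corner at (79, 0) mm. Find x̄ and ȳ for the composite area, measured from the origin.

Part | A | x̄ᵢ | ȳᵢ | A·x̄ᵢ | A·ȳᵢ
web | 3840.00 | 95.00 | 60.00 | 364800.00 | 230400.00
flange | 5320.00 | 95.00 | 134.00 | 505400.00 | 712880.00
Σ | 9160.00 |  |  | 870200.00 | 943280.00
x̄ = 870200.00 / 9160.00 = 95.00 mm
ȳ = 943280.00 / 9160.00 = 102.98 mm

x̄ = 95.00 mm, ȳ = 102.98 mm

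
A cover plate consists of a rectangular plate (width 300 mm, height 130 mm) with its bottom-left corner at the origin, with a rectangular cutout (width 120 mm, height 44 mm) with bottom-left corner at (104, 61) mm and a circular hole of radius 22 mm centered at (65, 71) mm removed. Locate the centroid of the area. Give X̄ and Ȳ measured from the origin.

X̄ = 151.72 mm, Ȳ = 61.77 mm

plate: A = 300 × 130 = 39000.00, centroid at (150.00, 65.00).
hole 1: A = −(120 × 44) = -5280.00, centroid at (164.00, 83.00).
hole 2: A = −π·22² = -1520.53, centroid at (65.00, 71.00).
ΣA = 32199.47 mm², ΣAX̄ = 4885245.50 mm³, ΣAȲ = 1988802.31 mm³.
X̄ = 4885245.50/32199.47 = 151.72 mm; Ȳ = 1988802.31/32199.47 = 61.77 mm.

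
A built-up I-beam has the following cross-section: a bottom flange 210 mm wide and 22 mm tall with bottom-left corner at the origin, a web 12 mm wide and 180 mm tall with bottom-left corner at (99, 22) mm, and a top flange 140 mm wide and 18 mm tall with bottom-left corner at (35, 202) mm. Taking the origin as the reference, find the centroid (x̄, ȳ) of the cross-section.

x̄ = 105.00 mm, ȳ = 88.65 mm

Part | A | x̄ᵢ | ȳᵢ | A·x̄ᵢ | A·ȳᵢ
bottom flange | 4620.00 | 105.00 | 11.00 | 485100.00 | 50820.00
web | 2160.00 | 105.00 | 112.00 | 226800.00 | 241920.00
top flange | 2520.00 | 105.00 | 211.00 | 264600.00 | 531720.00
Σ | 9300.00 |  |  | 976500.00 | 824460.00
x̄ = 976500.00 / 9300.00 = 105.00 mm
ȳ = 824460.00 / 9300.00 = 88.65 mm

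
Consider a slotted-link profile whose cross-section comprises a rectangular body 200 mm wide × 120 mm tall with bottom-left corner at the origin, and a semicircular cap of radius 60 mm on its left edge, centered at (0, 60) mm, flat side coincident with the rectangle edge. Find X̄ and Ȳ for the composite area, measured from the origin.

rectangular body: A = 200 × 120 = 24000.00, centroid at (100.00, 60.00).
semicircular end: A = ½π·60² = 5654.87, centroid at (-25.46, 60.00).
ΣA = 29654.87 mm²
ΣAX̄ = (24000.00)(100.00) + (5654.87)(-25.46) = 2256000.00 mm³
ΣAȲ = (24000.00)(60.00) + (5654.87)(60.00) = 1779292.01 mm³
X̄ = 2256000.00 / 29654.87 = 76.08 mm
Ȳ = 1779292.01 / 29654.87 = 60.00 mm

X̄ = 76.08 mm, Ȳ = 60.00 mm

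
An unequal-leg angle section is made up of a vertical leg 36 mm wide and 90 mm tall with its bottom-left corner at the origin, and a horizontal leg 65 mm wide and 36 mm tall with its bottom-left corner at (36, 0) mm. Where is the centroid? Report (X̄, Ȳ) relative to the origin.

X̄ = 39.18 mm, Ȳ = 33.68 mm

vertical leg: A = 36 × 90 = 3240.00, centroid at (18.00, 45.00).
horizontal leg: A = 65 × 36 = 2340.00, centroid at (68.50, 18.00).
ΣA = 5580.00 mm²
ΣAX̄ = (3240.00)(18.00) + (2340.00)(68.50) = 218610.00 mm³
ΣAȲ = (3240.00)(45.00) + (2340.00)(18.00) = 187920.00 mm³
X̄ = 218610.00 / 5580.00 = 39.18 mm
Ȳ = 187920.00 / 5580.00 = 33.68 mm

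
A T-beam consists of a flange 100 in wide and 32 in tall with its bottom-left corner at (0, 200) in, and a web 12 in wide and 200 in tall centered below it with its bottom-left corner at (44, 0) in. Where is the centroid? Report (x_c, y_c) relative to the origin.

web: A = 12 × 200 = 2400.00, centroid at (50.00, 100.00).
flange: A = 100 × 32 = 3200.00, centroid at (50.00, 216.00).
ΣA = 5600.00 in², ΣAx_c = 280000.00 in³, ΣAy_c = 931200.00 in³.
x_c = 280000.00/5600.00 = 50.00 in; y_c = 931200.00/5600.00 = 166.29 in.

x_c = 50.00 in, y_c = 166.29 in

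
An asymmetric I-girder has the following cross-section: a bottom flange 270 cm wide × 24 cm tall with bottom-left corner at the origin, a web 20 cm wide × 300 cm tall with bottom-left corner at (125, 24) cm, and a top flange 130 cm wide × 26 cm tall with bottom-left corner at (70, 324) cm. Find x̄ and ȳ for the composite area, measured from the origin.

x̄ = 135.00 cm, ȳ = 142.55 cm

bottom flange: A = 270 × 24 = 6480.00, centroid at (135.00, 12.00).
web: A = 20 × 300 = 6000.00, centroid at (135.00, 174.00).
top flange: A = 130 × 26 = 3380.00, centroid at (135.00, 337.00).
ΣA = 15860.00 cm², ΣAx̄ = 2141100.00 cm³, ΣAȳ = 2260820.00 cm³.
x̄ = 2141100.00/15860.00 = 135.00 cm; ȳ = 2260820.00/15860.00 = 142.55 cm.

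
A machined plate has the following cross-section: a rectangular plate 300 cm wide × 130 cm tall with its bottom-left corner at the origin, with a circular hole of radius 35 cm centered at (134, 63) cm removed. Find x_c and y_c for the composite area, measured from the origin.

x_c = 151.75 cm, y_c = 65.22 cm

Part | A | x̄ᵢ | ȳᵢ | A·x̄ᵢ | A·ȳᵢ
plate | 39000.00 | 150.00 | 65.00 | 5850000.00 | 2535000.00
hole | -3848.45 | 134.00 | 63.00 | -515692.43 | -242452.41
Σ | 35151.55 |  |  | 5334307.57 | 2292547.59
x_c = 5334307.57 / 35151.55 = 151.75 cm
y_c = 2292547.59 / 35151.55 = 65.22 cm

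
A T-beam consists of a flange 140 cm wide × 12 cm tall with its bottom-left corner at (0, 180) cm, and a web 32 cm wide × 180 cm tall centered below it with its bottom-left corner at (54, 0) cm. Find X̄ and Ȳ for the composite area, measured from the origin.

X̄ = 70.00 cm, Ȳ = 111.68 cm

Part | A | x̄ᵢ | ȳᵢ | A·x̄ᵢ | A·ȳᵢ
web | 5760.00 | 70.00 | 90.00 | 403200.00 | 518400.00
flange | 1680.00 | 70.00 | 186.00 | 117600.00 | 312480.00
Σ | 7440.00 |  |  | 520800.00 | 830880.00
X̄ = 520800.00 / 7440.00 = 70.00 cm
Ȳ = 830880.00 / 7440.00 = 111.68 cm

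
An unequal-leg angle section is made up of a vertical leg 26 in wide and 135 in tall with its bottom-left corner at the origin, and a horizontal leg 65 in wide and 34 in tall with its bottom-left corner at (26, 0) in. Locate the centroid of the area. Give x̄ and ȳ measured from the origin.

Part | A | x̄ᵢ | ȳᵢ | A·x̄ᵢ | A·ȳᵢ
vertical leg | 3510.00 | 13.00 | 67.50 | 45630.00 | 236925.00
horizontal leg | 2210.00 | 58.50 | 17.00 | 129285.00 | 37570.00
Σ | 5720.00 |  |  | 174915.00 | 274495.00
x̄ = 174915.00 / 5720.00 = 30.58 in
ȳ = 274495.00 / 5720.00 = 47.99 in

x̄ = 30.58 in, ȳ = 47.99 in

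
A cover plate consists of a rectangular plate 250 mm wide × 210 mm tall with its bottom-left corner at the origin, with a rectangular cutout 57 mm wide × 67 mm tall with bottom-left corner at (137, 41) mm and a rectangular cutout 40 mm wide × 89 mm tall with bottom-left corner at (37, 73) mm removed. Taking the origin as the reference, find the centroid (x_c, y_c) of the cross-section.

plate: A = 250 × 210 = 52500.00, centroid at (125.00, 105.00).
hole 1: A = −(57 × 67) = -3819.00, centroid at (165.50, 74.50).
hole 2: A = −(40 × 89) = -3560.00, centroid at (57.00, 117.50).
ΣA = 45121.00 mm²
ΣAx_c = (52500.00)(125.00) + (-3819.00)(165.50) + (-3560.00)(57.00) = 5727535.50 mm³
ΣAy_c = (52500.00)(105.00) + (-3819.00)(74.50) + (-3560.00)(117.50) = 4809684.50 mm³
x_c = 5727535.50 / 45121.00 = 126.94 mm
y_c = 4809684.50 / 45121.00 = 106.60 mm

x_c = 126.94 mm, y_c = 106.60 mm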